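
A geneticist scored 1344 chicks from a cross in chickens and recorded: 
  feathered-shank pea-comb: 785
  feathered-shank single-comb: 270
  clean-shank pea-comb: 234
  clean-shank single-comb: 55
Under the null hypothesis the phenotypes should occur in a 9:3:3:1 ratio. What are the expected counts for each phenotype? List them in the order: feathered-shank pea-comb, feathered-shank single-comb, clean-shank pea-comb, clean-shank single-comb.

756, 252, 252, 84

The 9:3:3:1 ratio has 16 parts, so with N = 1344 the expected counts are:
  feathered-shank pea-comb: 1344 × 9/16 = 756
  feathered-shank single-comb: 1344 × 3/16 = 252
  clean-shank pea-comb: 1344 × 3/16 = 252
  clean-shank single-comb: 1344 × 1/16 = 84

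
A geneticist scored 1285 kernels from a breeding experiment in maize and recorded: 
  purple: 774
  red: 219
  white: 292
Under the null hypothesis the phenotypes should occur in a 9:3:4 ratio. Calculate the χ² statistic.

8.286

Under the 9:3:4 hypothesis (Σ ratio = 16, N = 1285):
  purple: 1285 × 9/16 = 722.8125
  red: 1285 × 3/16 = 240.9375
  white: 1285 × 4/16 = 321.25
χ² = Σ (O − E)² / E
  purple: (774 − 722.8125)² / 722.8125 = 3.6250
  red: (219 − 240.9375)² / 240.9375 = 1.9974
  white: (292 − 321.25)² / 321.25 = 2.6632
χ² = 3.6250 + 1.9974 + 2.6632 = 8.2856 ≈ 8.286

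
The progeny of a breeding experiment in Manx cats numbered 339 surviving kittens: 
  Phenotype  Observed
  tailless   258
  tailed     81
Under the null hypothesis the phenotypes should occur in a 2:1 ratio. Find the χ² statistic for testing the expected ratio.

Under the 2:1 hypothesis (Σ ratio = 3, N = 339):
  tailless: 339 × 2/3 = 226
  tailed: 339 × 1/3 = 113
χ² = Σ (O − E)² / E
  tailless: (258 − 226)² / 226 = 4.5310
  tailed: (81 − 113)² / 113 = 9.0619
χ² = 4.5310 + 9.0619 = 13.5929 ≈ 13.593

13.593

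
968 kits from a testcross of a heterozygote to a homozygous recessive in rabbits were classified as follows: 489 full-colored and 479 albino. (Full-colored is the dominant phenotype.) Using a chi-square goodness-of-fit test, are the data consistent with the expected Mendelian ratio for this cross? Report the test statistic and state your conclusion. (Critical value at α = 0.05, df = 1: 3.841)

0.103; consistent

A testcross of a heterozygote (Aa × aa) gives a 1:1 phenotypic ratio.
Under the 1:1 hypothesis (Σ ratio = 2, N = 968):
  full-colored: 968 × 1/2 = 484
  albino: 968 × 1/2 = 484
χ² = Σ (O − E)² / E
  full-colored: (489 − 484)² / 484 = 0.0517
  albino: (479 − 484)² / 484 = 0.0517
χ² = 0.0517 + 0.0517 = 0.1034 ≈ 0.103
Degrees of freedom = 2 − 1 = 1; critical value at α = 0.05 is 3.841.
Since 0.103 < 3.841, we fail to reject the null hypothesis — the data are consistent with the 1:1 ratio.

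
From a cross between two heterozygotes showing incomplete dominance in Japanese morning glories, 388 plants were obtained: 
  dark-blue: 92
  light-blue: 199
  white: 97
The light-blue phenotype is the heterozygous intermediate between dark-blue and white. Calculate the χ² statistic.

With incomplete dominance, a heterozygote × heterozygote cross gives a 1:2:1 phenotypic ratio.
Expected counts for N = 388 under a 1:2:1 ratio (total parts = 4):
  dark-blue: 388 × 1/4 = 97
  light-blue: 388 × 2/4 = 194
  white: 388 × 1/4 = 97
χ² = Σ (O − E)² / E
  dark-blue: (92 − 97)² / 97 = 0.2577
  light-blue: (199 − 194)² / 194 = 0.1289
  white: (97 − 97)² / 97 = 0.0000
χ² = 0.2577 + 0.1289 + 0.0000 = 0.3866 ≈ 0.387

0.387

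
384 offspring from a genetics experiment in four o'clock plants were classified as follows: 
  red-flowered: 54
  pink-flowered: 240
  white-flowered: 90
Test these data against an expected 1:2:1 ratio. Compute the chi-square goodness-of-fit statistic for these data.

30.750

Total ratio parts = 4. Expected numbers out of 384:
  red-flowered: 384 × 1/4 = 96
  pink-flowered: 384 × 2/4 = 192
  white-flowered: 384 × 1/4 = 96
χ² = Σ (O − E)² / E
  red-flowered: (54 − 96)² / 96 = 18.3750
  pink-flowered: (240 − 192)² / 192 = 12.0000
  white-flowered: (90 − 96)² / 96 = 0.3750
χ² = 18.3750 + 12.0000 + 0.3750 = 30.750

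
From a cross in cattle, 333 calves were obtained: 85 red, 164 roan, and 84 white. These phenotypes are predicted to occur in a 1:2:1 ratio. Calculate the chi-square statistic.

0.081

Under the 1:2:1 hypothesis (Σ ratio = 4, N = 333):
  red: 333 × 1/4 = 83.25
  roan: 333 × 2/4 = 166.5
  white: 333 × 1/4 = 83.25
χ² = Σ (O − E)² / E
  red: (85 − 83.25)² / 83.25 = 0.0368
  roan: (164 − 166.5)² / 166.5 = 0.0375
  white: (84 − 83.25)² / 83.25 = 0.0068
χ² = 0.0368 + 0.0375 + 0.0068 = 0.0811 ≈ 0.081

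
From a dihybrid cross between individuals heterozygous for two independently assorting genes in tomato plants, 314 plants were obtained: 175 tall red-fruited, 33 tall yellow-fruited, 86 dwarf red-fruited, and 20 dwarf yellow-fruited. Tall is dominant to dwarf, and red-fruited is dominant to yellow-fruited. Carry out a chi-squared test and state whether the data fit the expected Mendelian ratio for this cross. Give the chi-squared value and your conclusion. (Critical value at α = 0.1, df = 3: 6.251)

23.891; not consistent

A dihybrid F₂ with independent assortment and complete dominance at both loci gives a 9:3:3:1 phenotypic ratio.
The 9:3:3:1 ratio has 16 parts, so with N = 314 the expected counts are:
  tall red-fruited: 314 × 9/16 = 176.625
  tall yellow-fruited: 314 × 3/16 = 58.875
  dwarf red-fruited: 314 × 3/16 = 58.875
  dwarf yellow-fruited: 314 × 1/16 = 19.625
χ² = Σ (O − E)² / E
  tall red-fruited: (175 − 176.625)² / 176.625 = 0.0150
  tall yellow-fruited: (33 − 58.875)² / 58.875 = 11.3718
  dwarf red-fruited: (86 − 58.875)² / 58.875 = 12.4971
  dwarf yellow-fruited: (20 − 19.625)² / 19.625 = 0.0072
χ² = 0.0150 + 11.3718 + 12.4971 + 0.0072 = 23.8911 ≈ 23.891
Degrees of freedom = 4 − 1 = 3; critical value at α = 0.1 is 6.251.
Since 23.891 > 6.251, we reject the null hypothesis — the data do not fit the 9:3:3:1 ratio.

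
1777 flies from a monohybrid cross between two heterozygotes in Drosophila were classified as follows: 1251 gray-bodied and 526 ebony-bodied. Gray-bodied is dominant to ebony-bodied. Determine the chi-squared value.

20.058

For a monohybrid cross between heterozygotes with complete dominance, the expected phenotypic ratio is 3:1.
Total ratio parts = 4. Expected numbers out of 1777:
  gray-bodied: 1777 × 3/4 = 1332.75
  ebony-bodied: 1777 × 1/4 = 444.25
χ² = Σ (O − E)² / E
  gray-bodied: (1251 − 1332.75)² / 1332.75 = 5.0145
  ebony-bodied: (526 − 444.25)² / 444.25 = 15.0435
χ² = 5.0145 + 15.0435 = 20.058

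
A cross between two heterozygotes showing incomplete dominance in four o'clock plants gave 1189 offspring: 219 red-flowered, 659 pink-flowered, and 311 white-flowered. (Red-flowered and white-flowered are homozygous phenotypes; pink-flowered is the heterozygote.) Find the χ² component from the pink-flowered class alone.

6.998

With incomplete dominance, a heterozygote × heterozygote cross gives a 1:2:1 phenotypic ratio.
Under the 1:2:1 hypothesis (Σ ratio = 4, N = 1189):
  red-flowered: 1189 × 1/4 = 297.25
  pink-flowered: 1189 × 2/4 = 594.5
  white-flowered: 1189 × 1/4 = 297.25
Contribution of pink-flowered: (659 − 594.5)² / 594.5 = 6.9979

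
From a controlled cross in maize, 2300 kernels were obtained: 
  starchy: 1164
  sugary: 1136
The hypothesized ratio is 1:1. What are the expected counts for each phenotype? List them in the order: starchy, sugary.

1150, 1150

The 1:1 ratio has 2 parts, so with N = 2300 the expected counts are:
  starchy: 2300 × 1/2 = 1150
  sugary: 2300 × 1/2 = 1150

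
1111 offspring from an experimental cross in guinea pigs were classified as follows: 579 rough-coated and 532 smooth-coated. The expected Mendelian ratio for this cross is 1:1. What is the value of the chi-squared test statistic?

The 1:1 ratio has 2 parts, so with N = 1111 the expected counts are:
  rough-coated: 1111 × 1/2 = 555.5
  smooth-coated: 1111 × 1/2 = 555.5
χ² = Σ (O − E)² / E
  rough-coated: (579 − 555.5)² / 555.5 = 0.9941
  smooth-coated: (532 − 555.5)² / 555.5 = 0.9941
χ² = 0.9941 + 0.9941 = 1.9882 ≈ 1.988

1.988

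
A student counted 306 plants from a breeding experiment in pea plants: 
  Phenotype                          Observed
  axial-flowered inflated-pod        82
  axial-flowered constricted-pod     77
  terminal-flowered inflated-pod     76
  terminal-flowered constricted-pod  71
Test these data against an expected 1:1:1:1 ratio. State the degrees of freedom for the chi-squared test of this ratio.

3

A goodness-of-fit test with 4 phenotype classes has df = 4 − 1 = 3.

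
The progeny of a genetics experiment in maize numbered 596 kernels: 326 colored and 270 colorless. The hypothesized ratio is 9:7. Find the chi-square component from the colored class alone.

Under the 9:7 hypothesis (Σ ratio = 16, N = 596):
  colored: 596 × 9/16 = 335.25
  colorless: 596 × 7/16 = 260.75
Contribution of colored: (326 − 335.25)² / 335.25 = 0.2552

0.255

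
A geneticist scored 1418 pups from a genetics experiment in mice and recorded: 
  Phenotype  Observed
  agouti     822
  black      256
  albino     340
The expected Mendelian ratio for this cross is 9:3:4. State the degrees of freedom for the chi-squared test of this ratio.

2

A goodness-of-fit test with 3 phenotype classes has df = 3 − 1 = 2.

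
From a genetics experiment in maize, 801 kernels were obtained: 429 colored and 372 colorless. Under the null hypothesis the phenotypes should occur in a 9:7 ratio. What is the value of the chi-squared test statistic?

Total ratio parts = 16. Expected numbers out of 801:
  colored: 801 × 9/16 = 450.5625
  colorless: 801 × 7/16 = 350.4375
χ² = Σ (O − E)² / E
  colored: (429 − 450.5625)² / 450.5625 = 1.0319
  colorless: (372 − 350.4375)² / 350.4375 = 1.3267
χ² = 1.0319 + 1.3267 = 2.3586 ≈ 2.359

2.359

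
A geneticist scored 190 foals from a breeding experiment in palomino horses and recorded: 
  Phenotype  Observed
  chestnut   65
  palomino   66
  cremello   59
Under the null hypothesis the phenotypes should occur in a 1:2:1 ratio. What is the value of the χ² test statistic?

Expected counts for N = 190 under a 1:2:1 ratio (total parts = 4):
  chestnut: 190 × 1/4 = 47.5
  palomino: 190 × 2/4 = 95
  cremello: 190 × 1/4 = 47.5
χ² = Σ (O − E)² / E
  chestnut: (65 − 47.5)² / 47.5 = 6.4474
  palomino: (66 − 95)² / 95 = 8.8526
  cremello: (59 − 47.5)² / 47.5 = 2.7842
χ² = 6.4474 + 8.8526 + 2.7842 = 18.0842 ≈ 18.084

18.084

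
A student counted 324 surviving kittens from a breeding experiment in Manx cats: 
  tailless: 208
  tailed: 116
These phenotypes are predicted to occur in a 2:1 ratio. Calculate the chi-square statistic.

Under the 2:1 hypothesis (Σ ratio = 3, N = 324):
  tailless: 324 × 2/3 = 216
  tailed: 324 × 1/3 = 108
χ² = Σ (O − E)² / E
  tailless: (208 − 216)² / 216 = 0.2963
  tailed: (116 − 108)² / 108 = 0.5926
χ² = 0.2963 + 0.5926 = 0.8889 ≈ 0.889

0.889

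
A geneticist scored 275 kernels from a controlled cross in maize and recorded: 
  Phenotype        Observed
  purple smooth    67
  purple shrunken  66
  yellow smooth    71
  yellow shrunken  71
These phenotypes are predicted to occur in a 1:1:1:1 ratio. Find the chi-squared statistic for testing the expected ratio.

Expected counts for N = 275 under a 1:1:1:1 ratio (total parts = 4):
  purple smooth: 275 × 1/4 = 68.75
  purple shrunken: 275 × 1/4 = 68.75
  yellow smooth: 275 × 1/4 = 68.75
  yellow shrunken: 275 × 1/4 = 68.75
χ² = Σ (O − E)² / E
  purple smooth: (67 − 68.75)² / 68.75 = 0.0445
  purple shrunken: (66 − 68.75)² / 68.75 = 0.1100
  yellow smooth: (71 − 68.75)² / 68.75 = 0.0736
  yellow shrunken: (71 − 68.75)² / 68.75 = 0.0736
χ² = 0.0445 + 0.1100 + 0.0736 + 0.0736 = 0.3017 ≈ 0.302

0.302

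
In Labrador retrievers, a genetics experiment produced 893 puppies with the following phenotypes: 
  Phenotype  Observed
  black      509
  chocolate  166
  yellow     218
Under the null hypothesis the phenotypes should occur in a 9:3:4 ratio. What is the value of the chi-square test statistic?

0.225

Expected counts for N = 893 under a 9:3:4 ratio (total parts = 16):
  black: 893 × 9/16 = 502.3125
  chocolate: 893 × 3/16 = 167.4375
  yellow: 893 × 4/16 = 223.25
χ² = Σ (O − E)² / E
  black: (509 − 502.3125)² / 502.3125 = 0.0890
  chocolate: (166 − 167.4375)² / 167.4375 = 0.0123
  yellow: (218 − 223.25)² / 223.25 = 0.1235
χ² = 0.0890 + 0.0123 + 0.1235 = 0.2248 ≈ 0.225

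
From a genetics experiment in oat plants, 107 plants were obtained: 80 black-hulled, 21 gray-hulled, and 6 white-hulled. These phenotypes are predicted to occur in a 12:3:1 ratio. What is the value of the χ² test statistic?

0.115

Total ratio parts = 16. Expected numbers out of 107:
  black-hulled: 107 × 12/16 = 80.25
  gray-hulled: 107 × 3/16 = 20.0625
  white-hulled: 107 × 1/16 = 6.6875
χ² = Σ (O − E)² / E
  black-hulled: (80 − 80.25)² / 80.25 = 0.0008
  gray-hulled: (21 − 20.0625)² / 20.0625 = 0.0438
  white-hulled: (6 − 6.6875)² / 6.6875 = 0.0707
χ² = 0.0008 + 0.0438 + 0.0707 = 0.1153 ≈ 0.115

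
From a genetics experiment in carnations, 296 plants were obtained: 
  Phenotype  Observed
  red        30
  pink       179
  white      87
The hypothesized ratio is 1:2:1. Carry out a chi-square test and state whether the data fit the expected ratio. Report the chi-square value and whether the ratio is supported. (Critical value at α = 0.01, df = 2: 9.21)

Expected counts for N = 296 under a 1:2:1 ratio (total parts = 4):
  red: 296 × 1/4 = 74
  pink: 296 × 2/4 = 148
  white: 296 × 1/4 = 74
χ² = Σ (O − E)² / E
  red: (30 − 74)² / 74 = 26.1622
  pink: (179 − 148)² / 148 = 6.4932
  white: (87 − 74)² / 74 = 2.2838
χ² = 26.1622 + 6.4932 + 2.2838 = 34.9392 ≈ 34.939
Degrees of freedom = 3 − 1 = 2; critical value at α = 0.01 is 9.21.
Since 34.939 > 9.21, we reject the null hypothesis — the data do not fit the 1:2:1 ratio.

34.939; not consistent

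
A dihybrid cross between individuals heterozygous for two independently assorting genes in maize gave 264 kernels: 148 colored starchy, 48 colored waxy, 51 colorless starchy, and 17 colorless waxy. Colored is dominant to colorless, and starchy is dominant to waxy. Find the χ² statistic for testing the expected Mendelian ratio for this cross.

0.108

A dihybrid F₂ with independent assortment and complete dominance at both loci gives a 9:3:3:1 phenotypic ratio.
Expected counts for N = 264 under a 9:3:3:1 ratio (total parts = 16):
  colored starchy: 264 × 9/16 = 148.5
  colored waxy: 264 × 3/16 = 49.5
  colorless starchy: 264 × 3/16 = 49.5
  colorless waxy: 264 × 1/16 = 16.5
χ² = Σ (O − E)² / E
  colored starchy: (148 − 148.5)² / 148.5 = 0.0017
  colored waxy: (48 − 49.5)² / 49.5 = 0.0455
  colorless starchy: (51 − 49.5)² / 49.5 = 0.0455
  colorless waxy: (17 − 16.5)² / 16.5 = 0.0152
χ² = 0.0017 + 0.0455 + 0.0455 + 0.0152 = 0.1079 ≈ 0.108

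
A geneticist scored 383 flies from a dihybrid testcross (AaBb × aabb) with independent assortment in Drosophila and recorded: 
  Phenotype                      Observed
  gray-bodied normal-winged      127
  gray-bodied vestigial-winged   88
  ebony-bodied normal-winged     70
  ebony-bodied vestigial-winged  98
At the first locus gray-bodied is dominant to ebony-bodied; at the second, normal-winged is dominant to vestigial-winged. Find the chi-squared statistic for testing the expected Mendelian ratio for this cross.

17.804

A dihybrid testcross with independent assortment gives a 1:1:1:1 ratio.
Under the 1:1:1:1 hypothesis (Σ ratio = 4, N = 383):
  gray-bodied normal-winged: 383 × 1/4 = 95.75
  gray-bodied vestigial-winged: 383 × 1/4 = 95.75
  ebony-bodied normal-winged: 383 × 1/4 = 95.75
  ebony-bodied vestigial-winged: 383 × 1/4 = 95.75
χ² = Σ (O − E)² / E
  gray-bodied normal-winged: (127 − 95.75)² / 95.75 = 10.1991
  gray-bodied vestigial-winged: (88 − 95.75)² / 95.75 = 0.6273
  ebony-bodied normal-winged: (70 − 95.75)² / 95.75 = 6.9249
  ebony-bodied vestigial-winged: (98 − 95.75)² / 95.75 = 0.0529
χ² = 10.1991 + 0.6273 + 6.9249 + 0.0529 = 17.8042 ≈ 17.804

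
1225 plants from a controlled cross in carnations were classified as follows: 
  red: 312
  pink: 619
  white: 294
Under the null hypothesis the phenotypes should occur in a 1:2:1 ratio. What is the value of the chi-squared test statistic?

0.667

Total ratio parts = 4. Expected numbers out of 1225:
  red: 1225 × 1/4 = 306.25
  pink: 1225 × 2/4 = 612.5
  white: 1225 × 1/4 = 306.25
χ² = Σ (O − E)² / E
  red: (312 − 306.25)² / 306.25 = 0.1080
  pink: (619 − 612.5)² / 612.5 = 0.0690
  white: (294 − 306.25)² / 306.25 = 0.4900
χ² = 0.1080 + 0.0690 + 0.4900 = 0.667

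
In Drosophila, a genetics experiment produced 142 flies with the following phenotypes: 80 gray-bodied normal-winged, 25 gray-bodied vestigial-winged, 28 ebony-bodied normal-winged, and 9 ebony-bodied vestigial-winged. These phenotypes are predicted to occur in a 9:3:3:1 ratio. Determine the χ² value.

0.172

The 9:3:3:1 ratio has 16 parts, so with N = 142 the expected counts are:
  gray-bodied normal-winged: 142 × 9/16 = 79.875
  gray-bodied vestigial-winged: 142 × 3/16 = 26.625
  ebony-bodied normal-winged: 142 × 3/16 = 26.625
  ebony-bodied vestigial-winged: 142 × 1/16 = 8.875
χ² = Σ (O − E)² / E
  gray-bodied normal-winged: (80 − 79.875)² / 79.875 = 0.0002
  gray-bodied vestigial-winged: (25 − 26.625)² / 26.625 = 0.0992
  ebony-bodied normal-winged: (28 − 26.625)² / 26.625 = 0.0710
  ebony-bodied vestigial-winged: (9 − 8.875)² / 8.875 = 0.0018
χ² = 0.0002 + 0.0992 + 0.0710 + 0.0018 = 0.1722 ≈ 0.172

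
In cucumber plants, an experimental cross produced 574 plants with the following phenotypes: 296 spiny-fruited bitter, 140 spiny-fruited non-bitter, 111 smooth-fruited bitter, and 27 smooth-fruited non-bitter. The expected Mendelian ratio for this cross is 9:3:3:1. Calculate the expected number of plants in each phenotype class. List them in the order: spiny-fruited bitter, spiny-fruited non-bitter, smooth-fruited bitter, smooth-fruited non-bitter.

The 9:3:3:1 ratio has 16 parts, so with N = 574 the expected counts are:
  spiny-fruited bitter: 574 × 9/16 = 322.875
  spiny-fruited non-bitter: 574 × 3/16 = 107.625
  smooth-fruited bitter: 574 × 3/16 = 107.625
  smooth-fruited non-bitter: 574 × 1/16 = 35.875

322.875, 107.625, 107.625, 35.875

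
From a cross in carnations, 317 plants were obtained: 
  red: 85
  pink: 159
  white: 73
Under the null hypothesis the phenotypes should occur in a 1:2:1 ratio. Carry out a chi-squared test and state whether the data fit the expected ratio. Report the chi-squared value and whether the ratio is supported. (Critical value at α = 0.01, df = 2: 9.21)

0.912; consistent

The 1:2:1 ratio has 4 parts, so with N = 317 the expected counts are:
  red: 317 × 1/4 = 79.25
  pink: 317 × 2/4 = 158.5
  white: 317 × 1/4 = 79.25
χ² = Σ (O − E)² / E
  red: (85 − 79.25)² / 79.25 = 0.4172
  pink: (159 − 158.5)² / 158.5 = 0.0016
  white: (73 − 79.25)² / 79.25 = 0.4929
χ² = 0.4172 + 0.0016 + 0.4929 = 0.9117 ≈ 0.912
Degrees of freedom = 3 − 1 = 2; critical value at α = 0.01 is 9.21.
Since 0.912 < 9.21, we fail to reject the null hypothesis — the data are consistent with the 1:2:1 ratio.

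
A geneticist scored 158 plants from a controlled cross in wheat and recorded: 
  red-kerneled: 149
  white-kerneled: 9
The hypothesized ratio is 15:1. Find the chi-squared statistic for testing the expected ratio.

0.083

The 15:1 ratio has 16 parts, so with N = 158 the expected counts are:
  red-kerneled: 158 × 15/16 = 148.125
  white-kerneled: 158 × 1/16 = 9.875
χ² = Σ (O − E)² / E
  red-kerneled: (149 − 148.125)² / 148.125 = 0.0052
  white-kerneled: (9 − 9.875)² / 9.875 = 0.0775
χ² = 0.0052 + 0.0775 = 0.0827 ≈ 0.083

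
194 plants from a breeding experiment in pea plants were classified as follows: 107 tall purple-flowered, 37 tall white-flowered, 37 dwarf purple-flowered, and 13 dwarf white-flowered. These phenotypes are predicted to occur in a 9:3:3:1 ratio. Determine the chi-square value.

The 9:3:3:1 ratio has 16 parts, so with N = 194 the expected counts are:
  tall purple-flowered: 194 × 9/16 = 109.125
  tall white-flowered: 194 × 3/16 = 36.375
  dwarf purple-flowered: 194 × 3/16 = 36.375
  dwarf white-flowered: 194 × 1/16 = 12.125
χ² = Σ (O − E)² / E
  tall purple-flowered: (107 − 109.125)² / 109.125 = 0.0414
  tall white-flowered: (37 − 36.375)² / 36.375 = 0.0107
  dwarf purple-flowered: (37 − 36.375)² / 36.375 = 0.0107
  dwarf white-flowered: (13 − 12.125)² / 12.125 = 0.0631
χ² = 0.0414 + 0.0107 + 0.0107 + 0.0631 = 0.1259 ≈ 0.126

0.126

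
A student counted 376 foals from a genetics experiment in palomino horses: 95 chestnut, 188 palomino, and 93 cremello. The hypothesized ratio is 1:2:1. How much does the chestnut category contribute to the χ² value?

Expected counts for N = 376 under a 1:2:1 ratio (total parts = 4):
  chestnut: 376 × 1/4 = 94
  palomino: 376 × 2/4 = 188
  cremello: 376 × 1/4 = 94
Contribution of chestnut: (95 − 94)² / 94 = 0.0106

0.011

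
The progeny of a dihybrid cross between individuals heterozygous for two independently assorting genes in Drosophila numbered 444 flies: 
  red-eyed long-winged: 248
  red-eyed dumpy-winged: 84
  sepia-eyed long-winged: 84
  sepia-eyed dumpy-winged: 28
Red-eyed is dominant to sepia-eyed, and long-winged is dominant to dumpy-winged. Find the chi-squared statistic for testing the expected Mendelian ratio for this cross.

A dihybrid F₂ with independent assortment and complete dominance at both loci gives a 9:3:3:1 phenotypic ratio.
Total ratio parts = 16. Expected numbers out of 444:
  red-eyed long-winged: 444 × 9/16 = 249.75
  red-eyed dumpy-winged: 444 × 3/16 = 83.25
  sepia-eyed long-winged: 444 × 3/16 = 83.25
  sepia-eyed dumpy-winged: 444 × 1/16 = 27.75
χ² = Σ (O − E)² / E
  red-eyed long-winged: (248 − 249.75)² / 249.75 = 0.0123
  red-eyed dumpy-winged: (84 − 83.25)² / 83.25 = 0.0068
  sepia-eyed long-winged: (84 − 83.25)² / 83.25 = 0.0068
  sepia-eyed dumpy-winged: (28 − 27.75)² / 27.75 = 0.0023
χ² = 0.0123 + 0.0068 + 0.0068 + 0.0023 = 0.0282 ≈ 0.028

0.028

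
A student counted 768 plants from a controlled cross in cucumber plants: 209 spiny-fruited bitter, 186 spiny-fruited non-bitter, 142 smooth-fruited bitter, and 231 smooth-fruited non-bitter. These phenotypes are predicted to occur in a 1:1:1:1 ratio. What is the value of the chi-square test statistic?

The 1:1:1:1 ratio has 4 parts, so with N = 768 the expected counts are:
  spiny-fruited bitter: 768 × 1/4 = 192
  spiny-fruited non-bitter: 768 × 1/4 = 192
  smooth-fruited bitter: 768 × 1/4 = 192
  smooth-fruited non-bitter: 768 × 1/4 = 192
χ² = Σ (O − E)² / E
  spiny-fruited bitter: (209 − 192)² / 192 = 1.5052
  spiny-fruited non-bitter: (186 − 192)² / 192 = 0.1875
  smooth-fruited bitter: (142 − 192)² / 192 = 13.0208
  smooth-fruited non-bitter: (231 − 192)² / 192 = 7.9219
χ² = 1.5052 + 0.1875 + 13.0208 + 7.9219 = 22.6354 ≈ 22.635

22.635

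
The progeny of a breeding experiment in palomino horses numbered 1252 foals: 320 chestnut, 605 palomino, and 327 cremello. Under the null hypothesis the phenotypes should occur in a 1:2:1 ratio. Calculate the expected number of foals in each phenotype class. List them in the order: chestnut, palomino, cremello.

Expected counts for N = 1252 under a 1:2:1 ratio (total parts = 4):
  chestnut: 1252 × 1/4 = 313
  palomino: 1252 × 2/4 = 626
  cremello: 1252 × 1/4 = 313

313, 626, 313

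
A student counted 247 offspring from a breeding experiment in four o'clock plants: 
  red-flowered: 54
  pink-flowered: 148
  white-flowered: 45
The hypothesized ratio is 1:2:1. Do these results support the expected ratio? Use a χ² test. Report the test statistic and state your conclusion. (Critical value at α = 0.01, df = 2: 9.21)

10.377; not consistent

Expected counts for N = 247 under a 1:2:1 ratio (total parts = 4):
  red-flowered: 247 × 1/4 = 61.75
  pink-flowered: 247 × 2/4 = 123.5
  white-flowered: 247 × 1/4 = 61.75
χ² = Σ (O − E)² / E
  red-flowered: (54 − 61.75)² / 61.75 = 0.9727
  pink-flowered: (148 − 123.5)² / 123.5 = 4.8603
  white-flowered: (45 − 61.75)² / 61.75 = 4.5435
χ² = 0.9727 + 4.8603 + 4.5435 = 10.3765 ≈ 10.377
Degrees of freedom = 3 − 1 = 2; critical value at α = 0.01 is 9.21.
Since 10.377 > 9.21, we reject the null hypothesis — the data do not fit the 1:2:1 ratio.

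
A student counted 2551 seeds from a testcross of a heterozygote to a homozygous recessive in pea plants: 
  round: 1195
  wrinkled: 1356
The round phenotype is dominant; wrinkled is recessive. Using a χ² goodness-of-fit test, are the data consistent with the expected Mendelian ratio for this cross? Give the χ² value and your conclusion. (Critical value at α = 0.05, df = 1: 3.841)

10.161; not consistent

A testcross of a heterozygote (Aa × aa) gives a 1:1 phenotypic ratio.
Total ratio parts = 2. Expected numbers out of 2551:
  round: 2551 × 1/2 = 1275.5
  wrinkled: 2551 × 1/2 = 1275.5
χ² = Σ (O − E)² / E
  round: (1195 − 1275.5)² / 1275.5 = 5.0806
  wrinkled: (1356 − 1275.5)² / 1275.5 = 5.0806
χ² = 5.0806 + 5.0806 = 10.1612 ≈ 10.161
Degrees of freedom = 2 − 1 = 1; critical value at α = 0.05 is 3.841.
Since 10.161 > 3.841, we reject the null hypothesis — the data do not fit the 1:1 ratio.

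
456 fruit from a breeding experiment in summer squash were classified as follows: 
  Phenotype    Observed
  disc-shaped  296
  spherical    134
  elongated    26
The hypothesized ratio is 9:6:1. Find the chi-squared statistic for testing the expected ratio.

The 9:6:1 ratio has 16 parts, so with N = 456 the expected counts are:
  disc-shaped: 456 × 9/16 = 256.5
  spherical: 456 × 6/16 = 171
  elongated: 456 × 1/16 = 28.5
χ² = Σ (O − E)² / E
  disc-shaped: (296 − 256.5)² / 256.5 = 6.0828
  spherical: (134 − 171)² / 171 = 8.0058
  elongated: (26 − 28.5)² / 28.5 = 0.2193
χ² = 6.0828 + 8.0058 + 0.2193 = 14.3079 ≈ 14.308

14.308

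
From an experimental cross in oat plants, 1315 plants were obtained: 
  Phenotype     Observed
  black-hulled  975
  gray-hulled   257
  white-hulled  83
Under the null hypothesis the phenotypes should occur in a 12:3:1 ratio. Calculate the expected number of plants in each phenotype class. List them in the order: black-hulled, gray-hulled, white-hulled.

986.25, 246.5625, 82.1875

Total ratio parts = 16. Expected numbers out of 1315:
  black-hulled: 1315 × 12/16 = 986.25
  gray-hulled: 1315 × 3/16 = 246.5625
  white-hulled: 1315 × 1/16 = 82.1875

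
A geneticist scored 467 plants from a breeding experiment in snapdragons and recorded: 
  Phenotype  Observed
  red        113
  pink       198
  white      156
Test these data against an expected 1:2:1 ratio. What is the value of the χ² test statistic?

Under the 1:2:1 hypothesis (Σ ratio = 4, N = 467):
  red: 467 × 1/4 = 116.75
  pink: 467 × 2/4 = 233.5
  white: 467 × 1/4 = 116.75
χ² = Σ (O − E)² / E
  red: (113 − 116.75)² / 116.75 = 0.1204
  pink: (198 − 233.5)² / 233.5 = 5.3972
  white: (156 − 116.75)² / 116.75 = 13.1954
χ² = 0.1204 + 5.3972 + 13.1954 = 18.713

18.713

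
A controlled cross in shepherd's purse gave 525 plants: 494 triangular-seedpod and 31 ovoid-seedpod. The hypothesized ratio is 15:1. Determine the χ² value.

Expected counts for N = 525 under a 15:1 ratio (total parts = 16):
  triangular-seedpod: 525 × 15/16 = 492.1875
  ovoid-seedpod: 525 × 1/16 = 32.8125
χ² = Σ (O − E)² / E
  triangular-seedpod: (494 − 492.1875)² / 492.1875 = 0.0067
  ovoid-seedpod: (31 − 32.8125)² / 32.8125 = 0.1001
χ² = 0.0067 + 0.1001 = 0.1068 ≈ 0.107

0.107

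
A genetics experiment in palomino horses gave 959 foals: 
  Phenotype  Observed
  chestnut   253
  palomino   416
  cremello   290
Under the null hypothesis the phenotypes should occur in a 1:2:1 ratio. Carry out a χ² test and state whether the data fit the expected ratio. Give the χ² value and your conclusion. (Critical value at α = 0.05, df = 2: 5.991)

Expected counts for N = 959 under a 1:2:1 ratio (total parts = 4):
  chestnut: 959 × 1/4 = 239.75
  palomino: 959 × 2/4 = 479.5
  cremello: 959 × 1/4 = 239.75
χ² = Σ (O − E)² / E
  chestnut: (253 − 239.75)² / 239.75 = 0.7323
  palomino: (416 − 479.5)² / 479.5 = 8.4093
  cremello: (290 − 239.75)² / 239.75 = 10.5321
χ² = 0.7323 + 8.4093 + 10.5321 = 19.6737 ≈ 19.674
Degrees of freedom = 3 − 1 = 2; critical value at α = 0.05 is 5.991.
Since 19.674 > 5.991, we reject the null hypothesis — the data do not fit the 1:2:1 ratio.

19.674; not consistent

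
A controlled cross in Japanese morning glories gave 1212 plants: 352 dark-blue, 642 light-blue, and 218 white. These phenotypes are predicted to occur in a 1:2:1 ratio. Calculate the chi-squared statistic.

Expected counts for N = 1212 under a 1:2:1 ratio (total parts = 4):
  dark-blue: 1212 × 1/4 = 303
  light-blue: 1212 × 2/4 = 606
  white: 1212 × 1/4 = 303
χ² = Σ (O − E)² / E
  dark-blue: (352 − 303)² / 303 = 7.9241
  light-blue: (642 − 606)² / 606 = 2.1386
  white: (218 − 303)² / 303 = 23.8449
χ² = 7.9241 + 2.1386 + 23.8449 = 33.9076 ≈ 33.908

33.908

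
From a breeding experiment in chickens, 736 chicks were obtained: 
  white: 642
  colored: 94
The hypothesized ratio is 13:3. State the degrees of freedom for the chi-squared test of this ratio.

1

A goodness-of-fit test with 2 phenotype classes has df = 2 − 1 = 1.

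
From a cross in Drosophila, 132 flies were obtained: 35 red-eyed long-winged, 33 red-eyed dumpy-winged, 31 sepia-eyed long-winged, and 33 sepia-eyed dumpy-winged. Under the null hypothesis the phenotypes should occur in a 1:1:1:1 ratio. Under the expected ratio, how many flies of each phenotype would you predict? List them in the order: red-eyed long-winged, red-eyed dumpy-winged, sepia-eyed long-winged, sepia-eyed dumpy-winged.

Expected counts for N = 132 under a 1:1:1:1 ratio (total parts = 4):
  red-eyed long-winged: 132 × 1/4 = 33
  red-eyed dumpy-winged: 132 × 1/4 = 33
  sepia-eyed long-winged: 132 × 1/4 = 33
  sepia-eyed dumpy-winged: 132 × 1/4 = 33

33, 33, 33, 33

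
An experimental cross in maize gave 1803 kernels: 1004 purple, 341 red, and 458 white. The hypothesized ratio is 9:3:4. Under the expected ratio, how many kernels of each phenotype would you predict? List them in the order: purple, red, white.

1014.1875, 338.0625, 450.75

Under the 9:3:4 hypothesis (Σ ratio = 16, N = 1803):
  purple: 1803 × 9/16 = 1014.1875
  red: 1803 × 3/16 = 338.0625
  white: 1803 × 4/16 = 450.75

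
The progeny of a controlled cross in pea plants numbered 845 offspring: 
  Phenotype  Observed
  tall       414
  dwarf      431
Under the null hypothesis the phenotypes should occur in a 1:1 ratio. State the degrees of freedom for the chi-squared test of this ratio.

A goodness-of-fit test with 2 phenotype classes has df = 2 − 1 = 1.

1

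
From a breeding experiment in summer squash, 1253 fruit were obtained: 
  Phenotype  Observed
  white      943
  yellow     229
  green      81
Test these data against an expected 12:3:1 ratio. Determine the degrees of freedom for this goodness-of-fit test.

A goodness-of-fit test with 3 phenotype classes has df = 3 − 1 = 2.

2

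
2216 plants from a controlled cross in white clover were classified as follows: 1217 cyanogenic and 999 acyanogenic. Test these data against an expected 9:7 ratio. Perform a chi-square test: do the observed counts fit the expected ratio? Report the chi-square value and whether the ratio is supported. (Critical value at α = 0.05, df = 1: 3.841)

Under the 9:7 hypothesis (Σ ratio = 16, N = 2216):
  cyanogenic: 2216 × 9/16 = 1246.5
  acyanogenic: 2216 × 7/16 = 969.5
χ² = Σ (O − E)² / E
  cyanogenic: (1217 − 1246.5)² / 1246.5 = 0.6982
  acyanogenic: (999 − 969.5)² / 969.5 = 0.8976
χ² = 0.6982 + 0.8976 = 1.5958 ≈ 1.596
Degrees of freedom = 2 − 1 = 1; critical value at α = 0.05 is 3.841.
Since 1.596 < 3.841, we fail to reject the null hypothesis — the data are consistent with the 9:7 ratio.

1.596; consistent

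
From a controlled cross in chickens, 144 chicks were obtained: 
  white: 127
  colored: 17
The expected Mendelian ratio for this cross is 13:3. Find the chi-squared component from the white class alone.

Under the 13:3 hypothesis (Σ ratio = 16, N = 144):
  white: 144 × 13/16 = 117
  colored: 144 × 3/16 = 27
Contribution of white: (127 − 117)² / 117 = 0.8547

0.855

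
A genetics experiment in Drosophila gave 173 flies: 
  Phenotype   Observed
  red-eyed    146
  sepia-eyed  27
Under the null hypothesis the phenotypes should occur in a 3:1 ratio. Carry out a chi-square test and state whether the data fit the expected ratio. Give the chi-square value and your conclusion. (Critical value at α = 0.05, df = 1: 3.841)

8.141; not consistent

Under the 3:1 hypothesis (Σ ratio = 4, N = 173):
  red-eyed: 173 × 3/4 = 129.75
  sepia-eyed: 173 × 1/4 = 43.25
χ² = Σ (O − E)² / E
  red-eyed: (146 − 129.75)² / 129.75 = 2.0352
  sepia-eyed: (27 − 43.25)² / 43.25 = 6.1055
χ² = 2.0352 + 6.1055 = 8.1407 ≈ 8.141
Degrees of freedom = 2 − 1 = 1; critical value at α = 0.05 is 3.841.
Since 8.141 > 3.841, we reject the null hypothesis — the data do not fit the 3:1 ratio.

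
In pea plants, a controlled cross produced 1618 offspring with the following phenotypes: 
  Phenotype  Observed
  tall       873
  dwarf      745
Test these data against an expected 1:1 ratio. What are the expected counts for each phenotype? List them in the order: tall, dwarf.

809, 809

Total ratio parts = 2. Expected numbers out of 1618:
  tall: 1618 × 1/2 = 809
  dwarf: 1618 × 1/2 = 809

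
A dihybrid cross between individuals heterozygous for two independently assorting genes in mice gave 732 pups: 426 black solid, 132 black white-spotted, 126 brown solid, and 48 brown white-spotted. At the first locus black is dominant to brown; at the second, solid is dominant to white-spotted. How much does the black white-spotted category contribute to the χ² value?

0.201

A dihybrid F₂ with independent assortment and complete dominance at both loci gives a 9:3:3:1 phenotypic ratio.
Under the 9:3:3:1 hypothesis (Σ ratio = 16, N = 732):
  black solid: 732 × 9/16 = 411.75
  black white-spotted: 732 × 3/16 = 137.25
  brown solid: 732 × 3/16 = 137.25
  brown white-spotted: 732 × 1/16 = 45.75
Contribution of black white-spotted: (132 − 137.25)² / 137.25 = 0.2008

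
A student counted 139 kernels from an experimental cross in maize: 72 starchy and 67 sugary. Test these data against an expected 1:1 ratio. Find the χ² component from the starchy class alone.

Under the 1:1 hypothesis (Σ ratio = 2, N = 139):
  starchy: 139 × 1/2 = 69.5
  sugary: 139 × 1/2 = 69.5
Contribution of starchy: (72 − 69.5)² / 69.5 = 0.0899

0.090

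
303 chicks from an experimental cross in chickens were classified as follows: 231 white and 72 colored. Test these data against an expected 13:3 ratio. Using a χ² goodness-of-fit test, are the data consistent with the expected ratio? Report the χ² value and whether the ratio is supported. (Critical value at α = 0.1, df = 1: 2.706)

4.997; not consistent

The 13:3 ratio has 16 parts, so with N = 303 the expected counts are:
  white: 303 × 13/16 = 246.1875
  colored: 303 × 3/16 = 56.8125
χ² = Σ (O − E)² / E
  white: (231 − 246.1875)² / 246.1875 = 0.9369
  colored: (72 − 56.8125)² / 56.8125 = 4.0600
χ² = 0.9369 + 4.0600 = 4.9969 ≈ 4.997
Degrees of freedom = 2 − 1 = 1; critical value at α = 0.1 is 2.706.
Since 4.997 > 2.706, we reject the null hypothesis — the data do not fit the 13:3 ratio.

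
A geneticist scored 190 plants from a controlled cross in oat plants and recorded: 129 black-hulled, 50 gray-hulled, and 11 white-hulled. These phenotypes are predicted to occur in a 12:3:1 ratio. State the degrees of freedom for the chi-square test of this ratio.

2

A goodness-of-fit test with 3 phenotype classes has df = 3 − 1 = 2.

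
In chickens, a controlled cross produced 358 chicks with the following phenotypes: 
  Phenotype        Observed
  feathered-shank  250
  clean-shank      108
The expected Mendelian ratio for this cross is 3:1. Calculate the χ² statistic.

5.099

The 3:1 ratio has 4 parts, so with N = 358 the expected counts are:
  feathered-shank: 358 × 3/4 = 268.5
  clean-shank: 358 × 1/4 = 89.5
χ² = Σ (O − E)² / E
  feathered-shank: (250 − 268.5)² / 268.5 = 1.2747
  clean-shank: (108 − 89.5)² / 89.5 = 3.8240
χ² = 1.2747 + 3.8240 = 5.0987 ≈ 5.099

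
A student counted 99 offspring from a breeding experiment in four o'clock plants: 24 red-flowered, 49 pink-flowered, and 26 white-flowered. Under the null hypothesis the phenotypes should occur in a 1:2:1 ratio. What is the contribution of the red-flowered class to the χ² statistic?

Expected counts for N = 99 under a 1:2:1 ratio (total parts = 4):
  red-flowered: 99 × 1/4 = 24.75
  pink-flowered: 99 × 2/4 = 49.5
  white-flowered: 99 × 1/4 = 24.75
Contribution of red-flowered: (24 − 24.75)² / 24.75 = 0.0227

0.023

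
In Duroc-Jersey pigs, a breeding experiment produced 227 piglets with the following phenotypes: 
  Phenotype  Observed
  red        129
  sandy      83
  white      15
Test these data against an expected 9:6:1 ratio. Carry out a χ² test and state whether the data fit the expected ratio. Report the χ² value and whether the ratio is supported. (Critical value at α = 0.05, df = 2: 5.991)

Total ratio parts = 16. Expected numbers out of 227:
  red: 227 × 9/16 = 127.6875
  sandy: 227 × 6/16 = 85.125
  white: 227 × 1/16 = 14.1875
χ² = Σ (O − E)² / E
  red: (129 − 127.6875)² / 127.6875 = 0.0135
  sandy: (83 − 85.125)² / 85.125 = 0.0530
  white: (15 − 14.1875)² / 14.1875 = 0.0465
χ² = 0.0135 + 0.0530 + 0.0465 = 0.113
Degrees of freedom = 3 − 1 = 2; critical value at α = 0.05 is 5.991.
Since 0.113 < 5.991, we fail to reject the null hypothesis — the data are consistent with the 9:6:1 ratio.

0.113; consistent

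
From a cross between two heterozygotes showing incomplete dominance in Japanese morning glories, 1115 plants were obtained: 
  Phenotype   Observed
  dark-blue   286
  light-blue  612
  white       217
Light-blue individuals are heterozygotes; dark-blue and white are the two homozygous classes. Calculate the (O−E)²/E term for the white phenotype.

13.679

With incomplete dominance, a heterozygote × heterozygote cross gives a 1:2:1 phenotypic ratio.
Expected counts for N = 1115 under a 1:2:1 ratio (total parts = 4):
  dark-blue: 1115 × 1/4 = 278.75
  light-blue: 1115 × 2/4 = 557.5
  white: 1115 × 1/4 = 278.75
Contribution of white: (217 − 278.75)² / 278.75 = 13.6791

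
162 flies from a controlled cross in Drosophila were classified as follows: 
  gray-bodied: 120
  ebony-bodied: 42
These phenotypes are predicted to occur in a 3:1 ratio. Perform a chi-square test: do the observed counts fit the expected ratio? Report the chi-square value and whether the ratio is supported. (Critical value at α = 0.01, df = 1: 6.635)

0.074; consistent

Under the 3:1 hypothesis (Σ ratio = 4, N = 162):
  gray-bodied: 162 × 3/4 = 121.5
  ebony-bodied: 162 × 1/4 = 40.5
χ² = Σ (O − E)² / E
  gray-bodied: (120 − 121.5)² / 121.5 = 0.0185
  ebony-bodied: (42 − 40.5)² / 40.5 = 0.0556
χ² = 0.0185 + 0.0556 = 0.0741 ≈ 0.074
Degrees of freedom = 2 − 1 = 1; critical value at α = 0.01 is 6.635.
Since 0.074 < 6.635, we fail to reject the null hypothesis — the data are consistent with the 3:1 ratio.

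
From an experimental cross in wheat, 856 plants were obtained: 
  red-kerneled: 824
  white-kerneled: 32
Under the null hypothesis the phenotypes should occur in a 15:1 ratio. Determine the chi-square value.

Total ratio parts = 16. Expected numbers out of 856:
  red-kerneled: 856 × 15/16 = 802.5
  white-kerneled: 856 × 1/16 = 53.5
χ² = Σ (O − E)² / E
  red-kerneled: (824 − 802.5)² / 802.5 = 0.5760
  white-kerneled: (32 − 53.5)² / 53.5 = 8.6402
χ² = 0.5760 + 8.6402 = 9.2162 ≈ 9.216

9.216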